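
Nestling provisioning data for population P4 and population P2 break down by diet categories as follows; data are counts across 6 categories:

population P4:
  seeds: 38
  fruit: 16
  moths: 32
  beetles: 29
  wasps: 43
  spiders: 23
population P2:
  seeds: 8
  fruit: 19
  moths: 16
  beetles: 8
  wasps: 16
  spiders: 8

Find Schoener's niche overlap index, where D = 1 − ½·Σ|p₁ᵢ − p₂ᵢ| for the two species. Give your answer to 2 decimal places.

0.80

Proportions for population P4 (n=181): 38/181=0.2099, 16/181=0.0884, 32/181=0.1768, 29/181=0.1602, 43/181=0.2376, 23/181=0.1271
Proportions for population P2 (n=75): 8/75=0.1067, 19/75=0.2533, 16/75=0.2133, 8/75=0.1067, 16/75=0.2133, 8/75=0.1067
Σ|p₁ᵢ − p₂ᵢ| = 0.1032 + 0.1649 + 0.0365 + 0.0535 + 0.0243 + 0.0204 = 0.4028
D = 1 − ½ × 0.4028 = 1 − 0.20140 = 0.79860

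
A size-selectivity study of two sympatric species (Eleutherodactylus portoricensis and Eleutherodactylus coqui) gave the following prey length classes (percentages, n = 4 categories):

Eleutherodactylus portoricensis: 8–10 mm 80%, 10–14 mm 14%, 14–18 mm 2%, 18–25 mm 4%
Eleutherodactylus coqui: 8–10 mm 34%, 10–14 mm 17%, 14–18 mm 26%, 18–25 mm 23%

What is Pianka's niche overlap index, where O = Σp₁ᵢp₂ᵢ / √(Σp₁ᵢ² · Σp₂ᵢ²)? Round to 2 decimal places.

0.74

Convert percentages to proportions (divide by 100).
Σ p₁ᵢp₂ᵢ = 0.2720 + 0.0238 + 0.0052 + 0.0092 = 0.3102
Σp_1ᵢ² = 0.80² + 0.14² + 0.02² + 0.04² = 0.6400 + 0.0196 + 0.0004 + 0.0016 = 0.6616
Σp_2ᵢ² = 0.34² + 0.17² + 0.26² + 0.23² = 0.1156 + 0.0289 + 0.0676 + 0.0529 = 0.2650
O = 0.3102 / √(0.6616 × 0.2650) = 0.3102 / 0.41872 = 0.7408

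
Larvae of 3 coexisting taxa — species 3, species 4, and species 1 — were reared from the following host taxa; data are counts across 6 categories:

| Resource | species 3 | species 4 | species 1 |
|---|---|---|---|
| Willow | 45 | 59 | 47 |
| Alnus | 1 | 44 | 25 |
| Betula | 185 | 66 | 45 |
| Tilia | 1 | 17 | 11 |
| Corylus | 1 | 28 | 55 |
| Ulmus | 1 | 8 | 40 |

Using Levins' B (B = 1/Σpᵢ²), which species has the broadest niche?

Proportions for species 3 (n=234): 45/234=0.1923, 1/234=0.0043, 185/234=0.7906, 1/234=0.0043, 1/234=0.0043, 1/234=0.0043
Proportions for species 4 (n=222): 59/222=0.2658, 44/222=0.1982, 66/222=0.2973, 17/222=0.0766, 28/222=0.1261, 8/222=0.0360
Proportions for species 1 (n=223): 47/223=0.2108, 25/223=0.1121, 45/223=0.2018, 11/223=0.0493, 55/223=0.2466, 40/223=0.1794
Σp_3ᵢ² = 0.1923² + 0.0043² + 0.7906² + 0.0043² + 0.0043² + 0.0043² = 0.036979 + 0.000018 + 0.625048 + 0.000018 + 0.000018 + 0.000018 = 0.662099
B_3 = 1 / 0.662099 = 1.5103
Σp_4ᵢ² = 0.2658² + 0.1982² + 0.2973² + 0.0766² + 0.1261² + 0.0360² = 0.070650 + 0.039283 + 0.088387 + 0.005868 + 0.015901 + 0.001296 = 0.221385
B_4 = 1 / 0.221385 = 4.5170
Σp_1ᵢ² = 0.2108² + 0.1121² + 0.2018² + 0.0493² + 0.2466² + 0.1794² = 0.044437 + 0.012566 + 0.040723 + 0.002430 + 0.060812 + 0.032184 = 0.193152
B_1 = 1 / 0.193152 = 5.1773
Highest B → broadest niche (most generalist): species 1 (B = 5.18).

species 1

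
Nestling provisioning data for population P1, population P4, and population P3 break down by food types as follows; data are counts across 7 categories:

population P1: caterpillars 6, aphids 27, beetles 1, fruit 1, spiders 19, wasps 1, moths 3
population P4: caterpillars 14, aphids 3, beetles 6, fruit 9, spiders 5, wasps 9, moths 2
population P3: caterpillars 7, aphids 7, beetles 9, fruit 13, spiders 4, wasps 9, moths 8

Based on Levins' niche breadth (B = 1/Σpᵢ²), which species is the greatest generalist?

Proportions for population P1 (n=58): 6/58=0.1034, 27/58=0.4655, 1/58=0.0172, 1/58=0.0172, 19/58=0.3276, 1/58=0.0172, 3/58=0.0517
Proportions for population P4 (n=48): 14/48=0.2917, 3/48=0.0625, 6/48=0.1250, 9/48=0.1875, 5/48=0.1042, 9/48=0.1875, 2/48=0.0417
Proportions for population P3 (n=57): 7/57=0.1228, 7/57=0.1228, 9/57=0.1579, 13/57=0.2281, 4/57=0.0702, 9/57=0.1579, 8/57=0.1404
Σp_P1ᵢ² = 0.1034² + 0.4655² + 0.0172² + 0.0172² + 0.3276² + 0.0172² + 0.0517² = 0.010692 + 0.216690 + 0.000296 + 0.000296 + 0.107322 + 0.000296 + 0.002673 = 0.338265
B_P1 = 1 / 0.338265 = 2.9563
Σp_P4ᵢ² = 0.2917² + 0.0625² + 0.1250² + 0.1875² + 0.1042² + 0.1875² + 0.0417² = 0.085089 + 0.003906 + 0.015625 + 0.035156 + 0.010858 + 0.035156 + 0.001739 = 0.187529
B_P4 = 1 / 0.187529 = 5.3325
Σp_P3ᵢ² = 0.1228² + 0.1228² + 0.1579² + 0.2281² + 0.0702² + 0.1579² + 0.1404² = 0.015080 + 0.015080 + 0.024932 + 0.052030 + 0.004928 + 0.024932 + 0.019712 = 0.156694
B_P3 = 1 / 0.156694 = 6.3819
Highest B → broadest niche (most generalist): population P3 (B = 6.38).

population P3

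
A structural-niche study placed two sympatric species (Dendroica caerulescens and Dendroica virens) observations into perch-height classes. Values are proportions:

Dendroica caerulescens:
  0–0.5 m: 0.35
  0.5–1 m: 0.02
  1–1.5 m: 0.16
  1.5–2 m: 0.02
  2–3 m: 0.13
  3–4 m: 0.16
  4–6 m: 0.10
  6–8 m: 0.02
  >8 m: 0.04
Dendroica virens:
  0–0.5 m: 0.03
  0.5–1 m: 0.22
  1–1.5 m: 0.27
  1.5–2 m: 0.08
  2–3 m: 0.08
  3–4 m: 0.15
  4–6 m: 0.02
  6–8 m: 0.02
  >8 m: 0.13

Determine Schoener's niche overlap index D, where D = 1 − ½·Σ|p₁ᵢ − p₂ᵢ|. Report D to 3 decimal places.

Σ|p₁ᵢ − p₂ᵢ| = 0.32 + 0.20 + 0.11 + 0.06 + 0.05 + 0.01 + 0.08 + 0.00 + 0.09 = 0.92
D = 1 − ½ × 0.92 = 1 − 0.460 = 0.54000

0.540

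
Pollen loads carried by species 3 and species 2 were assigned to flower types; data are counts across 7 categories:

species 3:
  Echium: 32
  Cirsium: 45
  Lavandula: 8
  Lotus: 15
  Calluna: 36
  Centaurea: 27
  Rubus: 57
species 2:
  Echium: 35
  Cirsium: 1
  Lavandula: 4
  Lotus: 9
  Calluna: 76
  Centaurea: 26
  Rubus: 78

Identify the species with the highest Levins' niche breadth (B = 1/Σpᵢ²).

Proportions for species 3 (n=220): 32/220=0.1455, 45/220=0.2045, 8/220=0.0364, 15/220=0.0682, 36/220=0.1636, 27/220=0.1227, 57/220=0.2591
Proportions for species 2 (n=229): 35/229=0.1528, 1/229=0.0044, 4/229=0.0175, 9/229=0.0393, 76/229=0.3319, 26/229=0.1135, 78/229=0.3406
Σp_3ᵢ² = 0.1455² + 0.2045² + 0.0364² + 0.0682² + 0.1636² + 0.1227² + 0.2591² = 0.021170 + 0.041820 + 0.001325 + 0.004651 + 0.026765 + 0.015055 + 0.067133 = 0.177919
B_3 = 1 / 0.177919 = 5.6205
Σp_2ᵢ² = 0.1528² + 0.0044² + 0.0175² + 0.0393² + 0.3319² + 0.1135² + 0.3406² = 0.023348 + 0.000019 + 0.000306 + 0.001544 + 0.110158 + 0.012882 + 0.116008 = 0.264265
B_2 = 1 / 0.264265 = 3.7841
Highest B → broadest niche (most generalist): species 3 (B = 5.62).

species 3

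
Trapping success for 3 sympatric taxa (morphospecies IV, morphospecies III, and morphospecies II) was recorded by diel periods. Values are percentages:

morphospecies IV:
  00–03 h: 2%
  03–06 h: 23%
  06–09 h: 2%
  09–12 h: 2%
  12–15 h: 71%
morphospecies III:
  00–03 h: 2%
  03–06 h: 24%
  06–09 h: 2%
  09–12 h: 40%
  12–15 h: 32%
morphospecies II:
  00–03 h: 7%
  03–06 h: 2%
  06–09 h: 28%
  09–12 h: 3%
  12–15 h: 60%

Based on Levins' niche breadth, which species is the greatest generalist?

Convert percentages to proportions (divide by 100).
Σp_IVᵢ² = 0.02² + 0.23² + 0.02² + 0.02² + 0.71² = 0.0004 + 0.0529 + 0.0004 + 0.0004 + 0.5041 = 0.5582
B_IV = 1 / 0.5582 = 1.7915
Σp_IIIᵢ² = 0.02² + 0.24² + 0.02² + 0.40² + 0.32² = 0.0004 + 0.0576 + 0.0004 + 0.1600 + 0.1024 = 0.3208
B_III = 1 / 0.3208 = 3.1172
Σp_IIᵢ² = 0.07² + 0.02² + 0.28² + 0.03² + 0.60² = 0.0049 + 0.0004 + 0.0784 + 0.0009 + 0.3600 = 0.4446
B_II = 1 / 0.4446 = 2.2492
Highest B → broadest niche (most generalist): morphospecies III (B = 3.12).

morphospecies III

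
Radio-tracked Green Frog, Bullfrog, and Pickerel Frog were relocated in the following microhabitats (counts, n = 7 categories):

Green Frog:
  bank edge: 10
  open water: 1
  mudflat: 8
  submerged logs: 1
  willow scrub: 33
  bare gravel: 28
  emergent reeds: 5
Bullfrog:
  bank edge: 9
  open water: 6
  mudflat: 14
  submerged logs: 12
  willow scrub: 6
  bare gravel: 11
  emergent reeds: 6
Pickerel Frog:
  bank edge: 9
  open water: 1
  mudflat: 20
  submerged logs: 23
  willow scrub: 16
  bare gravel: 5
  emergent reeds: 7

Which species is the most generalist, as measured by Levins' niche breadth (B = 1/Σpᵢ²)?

Bullfrog

Proportions for Green Frog (n=86): 10/86=0.1163, 1/86=0.0116, 8/86=0.0930, 1/86=0.0116, 33/86=0.3837, 28/86=0.3256, 5/86=0.0581
Proportions for Bullfrog (n=64): 9/64=0.1406, 6/64=0.0938, 14/64=0.2188, 12/64=0.1875, 6/64=0.0938, 11/64=0.1719, 6/64=0.0938
Proportions for Pickerel Frog (n=81): 9/81=0.1111, 1/81=0.0123, 20/81=0.2469, 23/81=0.2840, 16/81=0.1975, 5/81=0.0617, 7/81=0.0864
Σp_Greeᵢ² = 0.1163² + 0.0116² + 0.0930² + 0.0116² + 0.3837² + 0.3256² + 0.0581² = 0.013526 + 0.000135 + 0.008649 + 0.000135 + 0.147226 + 0.106015 + 0.003376 = 0.279062
B_Gree = 1 / 0.279062 = 3.5834
Σp_Bullᵢ² = 0.1406² + 0.0938² + 0.2188² + 0.1875² + 0.0938² + 0.1719² + 0.0938² = 0.019768 + 0.008798 + 0.047873 + 0.035156 + 0.008798 + 0.029550 + 0.008798 = 0.158741
B_Bull = 1 / 0.158741 = 6.2996
Σp_Pickᵢ² = 0.1111² + 0.0123² + 0.2469² + 0.2840² + 0.1975² + 0.0617² + 0.0864² = 0.012343 + 0.000151 + 0.060960 + 0.080656 + 0.039006 + 0.003807 + 0.007465 = 0.204388
B_Pick = 1 / 0.204388 = 4.8927
Highest B → broadest niche (most generalist): Bullfrog (B = 6.30).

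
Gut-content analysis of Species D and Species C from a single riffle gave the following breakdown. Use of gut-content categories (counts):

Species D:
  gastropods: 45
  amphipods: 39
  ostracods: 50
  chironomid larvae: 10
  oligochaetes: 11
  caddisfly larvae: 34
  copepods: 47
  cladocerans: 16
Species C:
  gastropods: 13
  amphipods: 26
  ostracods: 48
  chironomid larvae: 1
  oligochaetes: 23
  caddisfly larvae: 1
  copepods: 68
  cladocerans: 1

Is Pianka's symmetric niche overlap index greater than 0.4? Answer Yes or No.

Proportions for Species D (n=252): 45/252=0.1786, 39/252=0.1548, 50/252=0.1984, 10/252=0.0397, 11/252=0.0437, 34/252=0.1349, 47/252=0.1865, 16/252=0.0635
Proportions for Species C (n=181): 13/181=0.0718, 26/181=0.1436, 48/181=0.2652, 1/181=0.0055, 23/181=0.1271, 1/181=0.0055, 68/181=0.3757, 1/181=0.0055
Σ p₁ᵢp₂ᵢ = 0.012823 + 0.022229 + 0.052616 + 0.000218 + 0.005554 + 0.000742 + 0.070068 + 0.000349 = 0.164599
Σp_1ᵢ² = 0.1786² + 0.1548² + 0.1984² + 0.0397² + 0.0437² + 0.1349² + 0.1865² + 0.0635² = 0.031898 + 0.023963 + 0.039363 + 0.001576 + 0.001910 + 0.018198 + 0.034782 + 0.004032 = 0.155722
Σp_2ᵢ² = 0.0718² + 0.1436² + 0.2652² + 0.0055² + 0.1271² + 0.0055² + 0.3757² + 0.0055² = 0.005155 + 0.020621 + 0.070331 + 0.000030 + 0.016154 + 0.000030 + 0.141150 + 0.000030 = 0.253501
O = 0.164599 / √(0.155722 × 0.253501) = 0.164599 / 0.1986849 = 0.8284
O = 0.8284 > 0.4 → Yes.

Yes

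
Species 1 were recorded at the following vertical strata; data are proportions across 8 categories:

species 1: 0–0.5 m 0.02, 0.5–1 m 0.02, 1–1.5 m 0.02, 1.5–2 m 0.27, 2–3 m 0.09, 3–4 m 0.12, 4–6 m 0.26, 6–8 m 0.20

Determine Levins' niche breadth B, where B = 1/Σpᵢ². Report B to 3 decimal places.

Σpᵢ² = 0.02² + 0.02² + 0.02² + 0.27² + 0.09² + 0.12² + 0.26² + 0.20² = 0.0004 + 0.0004 + 0.0004 + 0.0729 + 0.0081 + 0.0144 + 0.0676 + 0.0400 = 0.2042
B = 1 / 0.2042 = 4.89716

4.897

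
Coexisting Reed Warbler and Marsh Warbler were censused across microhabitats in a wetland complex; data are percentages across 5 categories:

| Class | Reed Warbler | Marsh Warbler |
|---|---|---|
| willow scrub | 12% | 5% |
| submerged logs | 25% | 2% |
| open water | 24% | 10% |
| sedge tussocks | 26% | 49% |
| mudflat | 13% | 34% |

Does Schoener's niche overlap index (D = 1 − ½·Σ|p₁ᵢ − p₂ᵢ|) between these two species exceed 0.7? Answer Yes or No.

Convert percentages to proportions (divide by 100).
Σ|p₁ᵢ − p₂ᵢ| = 0.07 + 0.23 + 0.14 + 0.23 + 0.21 = 0.88
D = 1 − ½ × 0.88 = 1 − 0.440 = 0.5600
D = 0.5600 < 0.7 → No.

No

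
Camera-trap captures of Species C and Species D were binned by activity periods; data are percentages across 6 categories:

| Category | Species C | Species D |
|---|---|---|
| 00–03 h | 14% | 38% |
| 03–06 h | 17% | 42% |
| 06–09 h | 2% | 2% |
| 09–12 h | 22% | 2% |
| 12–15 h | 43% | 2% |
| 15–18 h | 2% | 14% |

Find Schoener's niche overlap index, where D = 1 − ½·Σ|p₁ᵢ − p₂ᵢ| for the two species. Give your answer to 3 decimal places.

Convert percentages to proportions (divide by 100).
Σ|p₁ᵢ − p₂ᵢ| = 0.24 + 0.25 + 0.00 + 0.20 + 0.41 + 0.12 = 1.22
D = 1 − ½ × 1.22 = 1 − 0.610 = 0.39000

0.390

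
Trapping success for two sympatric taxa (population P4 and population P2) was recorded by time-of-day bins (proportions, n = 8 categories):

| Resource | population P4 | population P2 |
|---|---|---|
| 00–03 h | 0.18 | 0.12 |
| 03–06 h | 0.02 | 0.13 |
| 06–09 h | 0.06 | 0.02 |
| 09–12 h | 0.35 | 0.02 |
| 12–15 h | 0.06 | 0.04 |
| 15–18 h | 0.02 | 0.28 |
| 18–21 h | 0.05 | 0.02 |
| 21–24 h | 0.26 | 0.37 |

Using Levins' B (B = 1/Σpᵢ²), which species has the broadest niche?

population P4

Σp_P4ᵢ² = 0.18² + 0.02² + 0.06² + 0.35² + 0.06² + 0.02² + 0.05² + 0.26² = 0.0324 + 0.0004 + 0.0036 + 0.1225 + 0.0036 + 0.0004 + 0.0025 + 0.0676 = 0.2330
B_P4 = 1 / 0.2330 = 4.2918
Σp_P2ᵢ² = 0.12² + 0.13² + 0.02² + 0.02² + 0.04² + 0.28² + 0.02² + 0.37² = 0.0144 + 0.0169 + 0.0004 + 0.0004 + 0.0016 + 0.0784 + 0.0004 + 0.1369 = 0.2494
B_P2 = 1 / 0.2494 = 4.0096
Highest B → broadest niche (most generalist): population P4 (B = 4.29).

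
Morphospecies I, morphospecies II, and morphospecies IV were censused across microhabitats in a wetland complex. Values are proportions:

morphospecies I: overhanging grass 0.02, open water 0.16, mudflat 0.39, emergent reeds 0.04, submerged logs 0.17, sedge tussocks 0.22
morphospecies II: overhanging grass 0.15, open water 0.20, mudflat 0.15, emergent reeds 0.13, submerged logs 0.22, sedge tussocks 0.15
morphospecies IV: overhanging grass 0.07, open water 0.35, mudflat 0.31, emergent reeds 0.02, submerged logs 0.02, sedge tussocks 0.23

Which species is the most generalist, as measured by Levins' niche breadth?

Σp_Iᵢ² = 0.02² + 0.16² + 0.39² + 0.04² + 0.17² + 0.22² = 0.0004 + 0.0256 + 0.1521 + 0.0016 + 0.0289 + 0.0484 = 0.2570
B_I = 1 / 0.2570 = 3.8911
Σp_IIᵢ² = 0.15² + 0.20² + 0.15² + 0.13² + 0.22² + 0.15² = 0.0225 + 0.0400 + 0.0225 + 0.0169 + 0.0484 + 0.0225 = 0.1728
B_II = 1 / 0.1728 = 5.7870
Σp_IVᵢ² = 0.07² + 0.35² + 0.31² + 0.02² + 0.02² + 0.23² = 0.0049 + 0.1225 + 0.0961 + 0.0004 + 0.0004 + 0.0529 = 0.2772
B_IV = 1 / 0.2772 = 3.6075
Highest B → broadest niche (most generalist): morphospecies II (B = 5.79).

morphospecies II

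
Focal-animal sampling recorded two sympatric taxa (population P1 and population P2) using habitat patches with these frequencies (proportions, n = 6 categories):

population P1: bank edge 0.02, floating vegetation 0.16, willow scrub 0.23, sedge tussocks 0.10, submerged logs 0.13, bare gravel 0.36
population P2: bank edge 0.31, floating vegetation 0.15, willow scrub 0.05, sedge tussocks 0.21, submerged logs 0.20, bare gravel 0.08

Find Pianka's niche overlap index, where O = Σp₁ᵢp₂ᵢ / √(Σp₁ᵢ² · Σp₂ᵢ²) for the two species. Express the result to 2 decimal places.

Σ p₁ᵢp₂ᵢ = 0.0062 + 0.0240 + 0.0115 + 0.0210 + 0.0260 + 0.0288 = 0.1175
Σp_1ᵢ² = 0.02² + 0.16² + 0.23² + 0.10² + 0.13² + 0.36² = 0.0004 + 0.0256 + 0.0529 + 0.0100 + 0.0169 + 0.1296 = 0.2354
Σp_2ᵢ² = 0.31² + 0.15² + 0.05² + 0.21² + 0.20² + 0.08² = 0.0961 + 0.0225 + 0.0025 + 0.0441 + 0.0400 + 0.0064 = 0.2116
O = 0.1175 / √(0.2354 × 0.2116) = 0.1175 / 0.22318 = 0.5265

0.53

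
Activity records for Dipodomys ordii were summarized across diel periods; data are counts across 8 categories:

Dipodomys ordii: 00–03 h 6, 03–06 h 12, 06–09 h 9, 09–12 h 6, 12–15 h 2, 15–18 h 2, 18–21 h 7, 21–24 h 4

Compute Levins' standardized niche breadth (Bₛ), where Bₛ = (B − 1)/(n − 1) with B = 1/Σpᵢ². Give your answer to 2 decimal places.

Proportions for Dipodomys ordii (n=48): 6/48=0.1250, 12/48=0.2500, 9/48=0.1875, 6/48=0.1250, 2/48=0.0417, 2/48=0.0417, 7/48=0.1458, 4/48=0.0833
Σpᵢ² = 0.1250² + 0.2500² + 0.1875² + 0.1250² + 0.0417² + 0.0417² + 0.1458² + 0.0833² = 0.015625 + 0.062500 + 0.035156 + 0.015625 + 0.001739 + 0.001739 + 0.021258 + 0.006939 = 0.160581
B = 1 / 0.160581 = 6.2274
Bₛ = (B − 1)/(n − 1) = (6.2274 − 1)/(8 − 1) = 5.2274/7 = 0.7468

0.75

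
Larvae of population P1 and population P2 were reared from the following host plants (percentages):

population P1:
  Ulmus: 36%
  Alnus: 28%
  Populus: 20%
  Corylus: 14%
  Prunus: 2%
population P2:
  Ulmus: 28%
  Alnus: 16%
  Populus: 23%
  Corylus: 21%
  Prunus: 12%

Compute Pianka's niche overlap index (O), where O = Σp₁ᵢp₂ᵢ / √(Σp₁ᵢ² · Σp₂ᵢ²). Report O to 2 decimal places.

0.93

Convert percentages to proportions (divide by 100).
Σ p₁ᵢp₂ᵢ = 0.1008 + 0.0448 + 0.0460 + 0.0294 + 0.0024 = 0.2234
Σp_1ᵢ² = 0.36² + 0.28² + 0.20² + 0.14² + 0.02² = 0.1296 + 0.0784 + 0.0400 + 0.0196 + 0.0004 = 0.2680
Σp_2ᵢ² = 0.28² + 0.16² + 0.23² + 0.21² + 0.12² = 0.0784 + 0.0256 + 0.0529 + 0.0441 + 0.0144 = 0.2154
O = 0.2234 / √(0.2680 × 0.2154) = 0.2234 / 0.24026 = 0.9298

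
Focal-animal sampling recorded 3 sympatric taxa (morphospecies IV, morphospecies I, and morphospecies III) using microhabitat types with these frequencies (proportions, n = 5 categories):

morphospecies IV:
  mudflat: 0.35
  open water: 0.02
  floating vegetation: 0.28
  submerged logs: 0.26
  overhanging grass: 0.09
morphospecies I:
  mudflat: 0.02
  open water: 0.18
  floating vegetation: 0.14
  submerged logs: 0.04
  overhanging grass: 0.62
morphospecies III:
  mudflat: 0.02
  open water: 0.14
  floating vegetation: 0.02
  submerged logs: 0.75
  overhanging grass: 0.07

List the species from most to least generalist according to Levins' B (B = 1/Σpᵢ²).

morphospecies IV > morphospecies I > morphospecies III

Σp_IVᵢ² = 0.35² + 0.02² + 0.28² + 0.26² + 0.09² = 0.1225 + 0.0004 + 0.0784 + 0.0676 + 0.0081 = 0.2770
B_IV = 1 / 0.2770 = 3.6101
Σp_Iᵢ² = 0.02² + 0.18² + 0.14² + 0.04² + 0.62² = 0.0004 + 0.0324 + 0.0196 + 0.0016 + 0.3844 = 0.4384
B_I = 1 / 0.4384 = 2.2810
Σp_IIIᵢ² = 0.02² + 0.14² + 0.02² + 0.75² + 0.07² = 0.0004 + 0.0196 + 0.0004 + 0.5625 + 0.0049 = 0.5878
B_III = 1 / 0.5878 = 1.7013
Ranking by B (broadest → narrowest): morphospecies IV (3.61) > morphospecies I (2.28) > morphospecies III (1.70)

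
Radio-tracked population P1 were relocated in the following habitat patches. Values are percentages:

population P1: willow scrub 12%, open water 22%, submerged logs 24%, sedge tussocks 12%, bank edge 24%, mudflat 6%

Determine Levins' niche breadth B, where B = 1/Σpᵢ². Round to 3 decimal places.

Convert percentages to proportions (divide by 100).
Σpᵢ² = 0.12² + 0.22² + 0.24² + 0.12² + 0.24² + 0.06² = 0.0144 + 0.0484 + 0.0576 + 0.0144 + 0.0576 + 0.0036 = 0.1960
B = 1 / 0.1960 = 5.10204

5.102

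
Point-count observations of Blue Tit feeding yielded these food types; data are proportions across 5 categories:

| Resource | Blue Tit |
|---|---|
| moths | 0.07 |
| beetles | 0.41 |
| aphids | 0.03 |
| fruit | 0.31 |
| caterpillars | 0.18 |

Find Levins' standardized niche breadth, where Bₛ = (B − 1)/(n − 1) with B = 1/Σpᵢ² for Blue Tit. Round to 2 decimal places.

Σpᵢ² = 0.07² + 0.41² + 0.03² + 0.31² + 0.18² = 0.0049 + 0.1681 + 0.0009 + 0.0961 + 0.0324 = 0.3024
B = 1 / 0.3024 = 3.3069
Bₛ = (B − 1)/(n − 1) = (3.3069 − 1)/(5 − 1) = 2.3069/4 = 0.5767

0.58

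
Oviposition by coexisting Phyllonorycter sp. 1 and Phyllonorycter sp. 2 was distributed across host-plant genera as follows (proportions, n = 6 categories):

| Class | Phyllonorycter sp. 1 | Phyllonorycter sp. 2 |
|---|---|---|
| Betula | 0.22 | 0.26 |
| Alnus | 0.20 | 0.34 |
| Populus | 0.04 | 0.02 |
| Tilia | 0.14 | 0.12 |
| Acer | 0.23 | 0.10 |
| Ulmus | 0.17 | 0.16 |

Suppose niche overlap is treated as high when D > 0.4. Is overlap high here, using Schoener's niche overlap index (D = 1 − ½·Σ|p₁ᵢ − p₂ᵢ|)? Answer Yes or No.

Yes

Σ|p₁ᵢ − p₂ᵢ| = 0.04 + 0.14 + 0.02 + 0.02 + 0.13 + 0.01 = 0.36
D = 1 − ½ × 0.36 = 1 − 0.180 = 0.8200
D = 0.8200 > 0.4 → Yes.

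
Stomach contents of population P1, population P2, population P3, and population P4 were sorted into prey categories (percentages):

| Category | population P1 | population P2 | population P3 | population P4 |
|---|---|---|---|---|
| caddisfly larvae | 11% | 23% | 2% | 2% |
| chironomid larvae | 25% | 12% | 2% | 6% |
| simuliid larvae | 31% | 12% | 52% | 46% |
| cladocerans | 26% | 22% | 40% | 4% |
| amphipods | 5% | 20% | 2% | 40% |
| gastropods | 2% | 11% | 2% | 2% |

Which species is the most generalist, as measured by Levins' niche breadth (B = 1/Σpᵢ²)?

population P2

Convert percentages to proportions (divide by 100).
Σp_P1ᵢ² = 0.11² + 0.25² + 0.31² + 0.26² + 0.05² + 0.02² = 0.0121 + 0.0625 + 0.0961 + 0.0676 + 0.0025 + 0.0004 = 0.2412
B_P1 = 1 / 0.2412 = 4.1459
Σp_P2ᵢ² = 0.23² + 0.12² + 0.12² + 0.22² + 0.20² + 0.11² = 0.0529 + 0.0144 + 0.0144 + 0.0484 + 0.0400 + 0.0121 = 0.1822
B_P2 = 1 / 0.1822 = 5.4885
Σp_P3ᵢ² = 0.02² + 0.02² + 0.52² + 0.40² + 0.02² + 0.02² = 0.0004 + 0.0004 + 0.2704 + 0.1600 + 0.0004 + 0.0004 = 0.4320
B_P3 = 1 / 0.4320 = 2.3148
Σp_P4ᵢ² = 0.02² + 0.06² + 0.46² + 0.04² + 0.40² + 0.02² = 0.0004 + 0.0036 + 0.2116 + 0.0016 + 0.1600 + 0.0004 = 0.3776
B_P4 = 1 / 0.3776 = 2.6483
Highest B → broadest niche (most generalist): population P2 (B = 5.49).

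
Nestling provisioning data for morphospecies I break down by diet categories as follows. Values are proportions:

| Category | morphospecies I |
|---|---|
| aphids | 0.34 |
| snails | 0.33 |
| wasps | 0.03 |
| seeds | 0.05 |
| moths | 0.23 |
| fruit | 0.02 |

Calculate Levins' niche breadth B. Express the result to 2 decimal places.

Σpᵢ² = 0.34² + 0.33² + 0.03² + 0.05² + 0.23² + 0.02² = 0.1156 + 0.1089 + 0.0009 + 0.0025 + 0.0529 + 0.0004 = 0.2812
B = 1 / 0.2812 = 3.5562

3.56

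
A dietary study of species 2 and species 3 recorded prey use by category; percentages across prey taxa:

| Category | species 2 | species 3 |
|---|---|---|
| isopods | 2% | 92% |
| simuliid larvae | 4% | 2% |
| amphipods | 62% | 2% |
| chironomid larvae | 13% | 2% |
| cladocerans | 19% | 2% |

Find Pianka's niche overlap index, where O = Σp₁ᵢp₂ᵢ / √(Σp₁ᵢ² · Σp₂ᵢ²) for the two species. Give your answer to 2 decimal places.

Convert percentages to proportions (divide by 100).
Σ p₁ᵢp₂ᵢ = 0.0184 + 0.0008 + 0.0124 + 0.0026 + 0.0038 = 0.0380
Σp_1ᵢ² = 0.02² + 0.04² + 0.62² + 0.13² + 0.19² = 0.0004 + 0.0016 + 0.3844 + 0.0169 + 0.0361 = 0.4394
Σp_2ᵢ² = 0.92² + 0.02² + 0.02² + 0.02² + 0.02² = 0.8464 + 0.0004 + 0.0004 + 0.0004 + 0.0004 = 0.8480
O = 0.0380 / √(0.4394 × 0.8480) = 0.0380 / 0.61042 = 0.0623

0.06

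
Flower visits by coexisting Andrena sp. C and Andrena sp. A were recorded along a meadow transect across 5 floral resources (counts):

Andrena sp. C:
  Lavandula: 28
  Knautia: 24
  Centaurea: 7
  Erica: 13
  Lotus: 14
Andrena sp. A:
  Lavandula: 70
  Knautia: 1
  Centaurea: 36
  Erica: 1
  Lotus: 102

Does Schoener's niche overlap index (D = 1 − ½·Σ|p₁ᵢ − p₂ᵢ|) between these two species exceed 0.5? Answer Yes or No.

Proportions for Andrena sp. C (n=86): 28/86=0.3256, 24/86=0.2791, 7/86=0.0814, 13/86=0.1512, 14/86=0.1628
Proportions for Andrena sp. A (n=210): 70/210=0.3333, 1/210=0.0048, 36/210=0.1714, 1/210=0.0048, 102/210=0.4857
Σ|p₁ᵢ − p₂ᵢ| = 0.0077 + 0.2743 + 0.0900 + 0.1464 + 0.3229 = 0.8413
D = 1 − ½ × 0.8413 = 1 − 0.42065 = 0.57935
D = 0.57935 > 0.5 → Yes.

Yes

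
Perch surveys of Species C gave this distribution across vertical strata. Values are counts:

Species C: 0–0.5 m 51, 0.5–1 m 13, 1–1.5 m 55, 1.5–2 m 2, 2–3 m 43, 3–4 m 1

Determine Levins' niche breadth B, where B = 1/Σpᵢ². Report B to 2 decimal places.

Proportions for Species C (n=165): 51/165=0.3091, 13/165=0.0788, 55/165=0.3333, 2/165=0.0121, 43/165=0.2606, 1/165=0.0061
Σpᵢ² = 0.3091² + 0.0788² + 0.3333² + 0.0121² + 0.2606² + 0.0061² = 0.095543 + 0.006209 + 0.111089 + 0.000146 + 0.067912 + 0.000037 = 0.280936
B = 1 / 0.280936 = 3.5595

3.56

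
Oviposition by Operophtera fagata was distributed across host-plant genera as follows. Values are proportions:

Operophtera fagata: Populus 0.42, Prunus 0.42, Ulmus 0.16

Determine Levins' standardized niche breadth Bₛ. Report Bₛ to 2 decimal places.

0.82

Σpᵢ² = 0.42² + 0.42² + 0.16² = 0.1764 + 0.1764 + 0.0256 = 0.3784
B = 1 / 0.3784 = 2.6427
Bₛ = (B − 1)/(n − 1) = (2.6427 − 1)/(3 − 1) = 1.6427/2 = 0.8214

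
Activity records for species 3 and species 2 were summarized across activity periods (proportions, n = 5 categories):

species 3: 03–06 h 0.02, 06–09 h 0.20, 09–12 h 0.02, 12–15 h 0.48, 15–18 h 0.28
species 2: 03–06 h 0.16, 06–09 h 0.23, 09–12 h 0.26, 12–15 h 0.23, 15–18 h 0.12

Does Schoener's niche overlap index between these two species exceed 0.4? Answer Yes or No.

Yes

Σ|p₁ᵢ − p₂ᵢ| = 0.14 + 0.03 + 0.24 + 0.25 + 0.16 = 0.82
D = 1 − ½ × 0.82 = 1 − 0.410 = 0.5900
D = 0.5900 > 0.4 → Yes.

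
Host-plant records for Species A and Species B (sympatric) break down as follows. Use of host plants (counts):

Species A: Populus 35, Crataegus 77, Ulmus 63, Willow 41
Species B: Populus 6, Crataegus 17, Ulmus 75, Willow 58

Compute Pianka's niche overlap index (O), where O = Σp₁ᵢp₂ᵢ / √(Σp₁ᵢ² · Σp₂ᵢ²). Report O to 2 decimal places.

0.79

Proportions for Species A (n=216): 35/216=0.1620, 77/216=0.3565, 63/216=0.2917, 41/216=0.1898
Proportions for Species B (n=156): 6/156=0.0385, 17/156=0.1090, 75/156=0.4808, 58/156=0.3718
Σ p₁ᵢp₂ᵢ = 0.006237 + 0.038859 + 0.140249 + 0.070568 = 0.255913
Σp_1ᵢ² = 0.1620² + 0.3565² + 0.2917² + 0.1898² = 0.026244 + 0.127092 + 0.085089 + 0.036024 = 0.274449
Σp_2ᵢ² = 0.0385² + 0.1090² + 0.4808² + 0.3718² = 0.001482 + 0.011881 + 0.231169 + 0.138235 = 0.382767
O = 0.255913 / √(0.274449 × 0.382767) = 0.255913 / 0.3241142 = 0.7896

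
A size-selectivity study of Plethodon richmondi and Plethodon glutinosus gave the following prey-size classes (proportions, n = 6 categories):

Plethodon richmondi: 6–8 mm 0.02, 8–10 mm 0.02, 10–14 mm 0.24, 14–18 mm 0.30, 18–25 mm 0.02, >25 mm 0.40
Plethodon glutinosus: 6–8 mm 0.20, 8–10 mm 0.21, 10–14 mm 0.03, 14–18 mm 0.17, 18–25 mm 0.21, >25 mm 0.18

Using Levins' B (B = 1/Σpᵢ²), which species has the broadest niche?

Plethodon glutinosus

Σp_richᵢ² = 0.02² + 0.02² + 0.24² + 0.30² + 0.02² + 0.40² = 0.0004 + 0.0004 + 0.0576 + 0.0900 + 0.0004 + 0.1600 = 0.3088
B_rich = 1 / 0.3088 = 3.2383
Σp_glutᵢ² = 0.20² + 0.21² + 0.03² + 0.17² + 0.21² + 0.18² = 0.0400 + 0.0441 + 0.0009 + 0.0289 + 0.0441 + 0.0324 = 0.1904
B_glut = 1 / 0.1904 = 5.2521
Highest B → broadest niche (most generalist): Plethodon glutinosus (B = 5.25).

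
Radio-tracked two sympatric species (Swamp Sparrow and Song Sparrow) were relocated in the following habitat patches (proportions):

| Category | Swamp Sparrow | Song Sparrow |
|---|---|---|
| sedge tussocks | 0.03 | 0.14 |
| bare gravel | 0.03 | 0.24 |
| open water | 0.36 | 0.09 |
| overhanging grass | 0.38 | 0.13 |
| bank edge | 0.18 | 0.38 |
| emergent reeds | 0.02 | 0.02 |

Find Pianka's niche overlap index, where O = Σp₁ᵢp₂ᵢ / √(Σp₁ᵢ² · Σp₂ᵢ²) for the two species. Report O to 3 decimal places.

0.587

Σ p₁ᵢp₂ᵢ = 0.0042 + 0.0072 + 0.0324 + 0.0494 + 0.0684 + 0.0004 = 0.1620
Σp_1ᵢ² = 0.03² + 0.03² + 0.36² + 0.38² + 0.18² + 0.02² = 0.0009 + 0.0009 + 0.1296 + 0.1444 + 0.0324 + 0.0004 = 0.3086
Σp_2ᵢ² = 0.14² + 0.24² + 0.09² + 0.13² + 0.38² + 0.02² = 0.0196 + 0.0576 + 0.0081 + 0.0169 + 0.1444 + 0.0004 = 0.2470
O = 0.1620 / √(0.3086 × 0.2470) = 0.1620 / 0.276087 = 0.58677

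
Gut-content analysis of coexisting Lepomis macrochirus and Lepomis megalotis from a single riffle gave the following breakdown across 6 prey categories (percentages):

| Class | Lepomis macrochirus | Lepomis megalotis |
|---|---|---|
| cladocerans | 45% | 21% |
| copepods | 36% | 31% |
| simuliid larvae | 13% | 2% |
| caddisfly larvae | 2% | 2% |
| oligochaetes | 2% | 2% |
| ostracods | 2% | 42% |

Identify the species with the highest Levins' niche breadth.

Lepomis megalotis

Convert percentages to proportions (divide by 100).
Σp_macrᵢ² = 0.45² + 0.36² + 0.13² + 0.02² + 0.02² + 0.02² = 0.2025 + 0.1296 + 0.0169 + 0.0004 + 0.0004 + 0.0004 = 0.3502
B_macr = 1 / 0.3502 = 2.8555
Σp_megaᵢ² = 0.21² + 0.31² + 0.02² + 0.02² + 0.02² + 0.42² = 0.0441 + 0.0961 + 0.0004 + 0.0004 + 0.0004 + 0.1764 = 0.3178
B_mega = 1 / 0.3178 = 3.1466
Highest B → broadest niche (most generalist): Lepomis megalotis (B = 3.15).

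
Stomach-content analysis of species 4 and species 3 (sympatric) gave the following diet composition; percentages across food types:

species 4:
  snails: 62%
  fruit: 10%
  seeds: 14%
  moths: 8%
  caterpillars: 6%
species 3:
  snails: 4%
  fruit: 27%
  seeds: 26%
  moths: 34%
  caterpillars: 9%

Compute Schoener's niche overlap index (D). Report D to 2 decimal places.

0.42

Convert percentages to proportions (divide by 100).
Σ|p₁ᵢ − p₂ᵢ| = 0.58 + 0.17 + 0.12 + 0.26 + 0.03 = 1.16
D = 1 − ½ × 1.16 = 1 − 0.580 = 0.4200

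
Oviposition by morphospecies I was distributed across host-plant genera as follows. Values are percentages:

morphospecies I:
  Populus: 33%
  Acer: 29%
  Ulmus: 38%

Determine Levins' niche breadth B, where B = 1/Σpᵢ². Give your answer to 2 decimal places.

2.96

Convert percentages to proportions (divide by 100).
Σpᵢ² = 0.33² + 0.29² + 0.38² = 0.1089 + 0.0841 + 0.1444 = 0.3374
B = 1 / 0.3374 = 2.9638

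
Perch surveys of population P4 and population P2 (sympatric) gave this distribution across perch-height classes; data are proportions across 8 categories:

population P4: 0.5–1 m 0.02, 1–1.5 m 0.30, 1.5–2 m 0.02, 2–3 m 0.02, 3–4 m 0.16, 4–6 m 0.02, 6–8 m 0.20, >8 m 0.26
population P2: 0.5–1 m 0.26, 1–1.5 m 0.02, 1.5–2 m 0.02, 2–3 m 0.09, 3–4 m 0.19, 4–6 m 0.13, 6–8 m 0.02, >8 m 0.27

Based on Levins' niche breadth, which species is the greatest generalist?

Σp_P4ᵢ² = 0.02² + 0.30² + 0.02² + 0.02² + 0.16² + 0.02² + 0.20² + 0.26² = 0.0004 + 0.0900 + 0.0004 + 0.0004 + 0.0256 + 0.0004 + 0.0400 + 0.0676 = 0.2248
B_P4 = 1 / 0.2248 = 4.4484
Σp_P2ᵢ² = 0.26² + 0.02² + 0.02² + 0.09² + 0.19² + 0.13² + 0.02² + 0.27² = 0.0676 + 0.0004 + 0.0004 + 0.0081 + 0.0361 + 0.0169 + 0.0004 + 0.0729 = 0.2028
B_P2 = 1 / 0.2028 = 4.9310
Highest B → broadest niche (most generalist): population P2 (B = 4.93).

population P2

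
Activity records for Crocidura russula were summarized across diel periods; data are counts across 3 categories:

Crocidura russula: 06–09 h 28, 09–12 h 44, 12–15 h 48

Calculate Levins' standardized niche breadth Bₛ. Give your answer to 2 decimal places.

Proportions for Crocidura russula (n=120): 28/120=0.2333, 44/120=0.3667, 48/120=0.4000
Σpᵢ² = 0.2333² + 0.3667² + 0.4000² = 0.054429 + 0.134469 + 0.160000 = 0.348898
B = 1 / 0.348898 = 2.8662
Bₛ = (B − 1)/(n − 1) = (2.8662 − 1)/(3 − 1) = 1.8662/2 = 0.9331

0.93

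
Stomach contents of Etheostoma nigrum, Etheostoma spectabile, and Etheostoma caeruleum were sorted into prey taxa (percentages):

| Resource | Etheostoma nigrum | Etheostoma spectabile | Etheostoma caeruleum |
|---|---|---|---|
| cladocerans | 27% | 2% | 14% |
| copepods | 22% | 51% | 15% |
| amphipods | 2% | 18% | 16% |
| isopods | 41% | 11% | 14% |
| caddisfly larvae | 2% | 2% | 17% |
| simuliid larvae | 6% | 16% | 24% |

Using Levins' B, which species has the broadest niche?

Convert percentages to proportions (divide by 100).
Σp_nigrᵢ² = 0.27² + 0.22² + 0.02² + 0.41² + 0.02² + 0.06² = 0.0729 + 0.0484 + 0.0004 + 0.1681 + 0.0004 + 0.0036 = 0.2938
B_nigr = 1 / 0.2938 = 3.4037
Σp_specᵢ² = 0.02² + 0.51² + 0.18² + 0.11² + 0.02² + 0.16² = 0.0004 + 0.2601 + 0.0324 + 0.0121 + 0.0004 + 0.0256 = 0.3310
B_spec = 1 / 0.3310 = 3.0211
Σp_caerᵢ² = 0.14² + 0.15² + 0.16² + 0.14² + 0.17² + 0.24² = 0.0196 + 0.0225 + 0.0256 + 0.0196 + 0.0289 + 0.0576 = 0.1738
B_caer = 1 / 0.1738 = 5.7537
Highest B → broadest niche (most generalist): Etheostoma caeruleum (B = 5.75).

Etheostoma caeruleum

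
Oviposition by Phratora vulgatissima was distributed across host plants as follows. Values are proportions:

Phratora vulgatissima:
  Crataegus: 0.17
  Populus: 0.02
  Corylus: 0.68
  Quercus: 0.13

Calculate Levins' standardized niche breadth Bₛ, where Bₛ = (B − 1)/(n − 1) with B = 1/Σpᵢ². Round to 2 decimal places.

Σpᵢ² = 0.17² + 0.02² + 0.68² + 0.13² = 0.0289 + 0.0004 + 0.4624 + 0.0169 = 0.5086
B = 1 / 0.5086 = 1.9662
Bₛ = (B − 1)/(n − 1) = (1.9662 − 1)/(4 − 1) = 0.9662/3 = 0.3221

0.32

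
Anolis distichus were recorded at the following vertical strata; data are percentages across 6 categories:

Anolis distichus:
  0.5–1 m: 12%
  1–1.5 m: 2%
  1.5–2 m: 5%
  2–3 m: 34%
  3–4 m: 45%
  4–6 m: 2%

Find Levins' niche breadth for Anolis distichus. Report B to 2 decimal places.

Convert percentages to proportions (divide by 100).
Σpᵢ² = 0.12² + 0.02² + 0.05² + 0.34² + 0.45² + 0.02² = 0.0144 + 0.0004 + 0.0025 + 0.1156 + 0.2025 + 0.0004 = 0.3358
B = 1 / 0.3358 = 2.9780

2.98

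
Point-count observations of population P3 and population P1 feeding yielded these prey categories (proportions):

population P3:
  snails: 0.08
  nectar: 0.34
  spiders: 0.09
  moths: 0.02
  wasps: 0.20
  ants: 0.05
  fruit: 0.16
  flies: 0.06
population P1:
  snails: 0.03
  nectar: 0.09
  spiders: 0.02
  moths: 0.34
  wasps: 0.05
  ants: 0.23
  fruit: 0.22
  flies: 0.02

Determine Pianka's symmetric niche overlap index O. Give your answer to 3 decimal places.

0.462

Σ p₁ᵢp₂ᵢ = 0.0024 + 0.0306 + 0.0018 + 0.0068 + 0.0100 + 0.0115 + 0.0352 + 0.0012 = 0.0995
Σp_1ᵢ² = 0.08² + 0.34² + 0.09² + 0.02² + 0.20² + 0.05² + 0.16² + 0.06² = 0.0064 + 0.1156 + 0.0081 + 0.0004 + 0.0400 + 0.0025 + 0.0256 + 0.0036 = 0.2022
Σp_2ᵢ² = 0.03² + 0.09² + 0.02² + 0.34² + 0.05² + 0.23² + 0.22² + 0.02² = 0.0009 + 0.0081 + 0.0004 + 0.1156 + 0.0025 + 0.0529 + 0.0484 + 0.0004 = 0.2292
O = 0.0995 / √(0.2022 × 0.2292) = 0.0995 / 0.215277 = 0.46220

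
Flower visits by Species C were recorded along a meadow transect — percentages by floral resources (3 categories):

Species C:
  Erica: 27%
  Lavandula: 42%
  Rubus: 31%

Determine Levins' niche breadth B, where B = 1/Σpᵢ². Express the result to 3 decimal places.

2.895

Convert percentages to proportions (divide by 100).
Σpᵢ² = 0.27² + 0.42² + 0.31² = 0.0729 + 0.1764 + 0.0961 = 0.3454
B = 1 / 0.3454 = 2.89519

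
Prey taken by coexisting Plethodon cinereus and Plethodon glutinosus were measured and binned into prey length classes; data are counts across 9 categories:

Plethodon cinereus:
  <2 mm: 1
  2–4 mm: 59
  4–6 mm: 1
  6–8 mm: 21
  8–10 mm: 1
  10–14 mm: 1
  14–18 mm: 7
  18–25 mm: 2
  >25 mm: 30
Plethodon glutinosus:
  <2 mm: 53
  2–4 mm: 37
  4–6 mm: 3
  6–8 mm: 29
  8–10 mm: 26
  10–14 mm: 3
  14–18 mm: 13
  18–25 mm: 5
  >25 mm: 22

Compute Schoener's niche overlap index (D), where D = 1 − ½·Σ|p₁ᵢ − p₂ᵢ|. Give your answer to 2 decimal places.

0.57

Proportions for Plethodon cinereus (n=123): 1/123=0.0081, 59/123=0.4797, 1/123=0.0081, 21/123=0.1707, 1/123=0.0081, 1/123=0.0081, 7/123=0.0569, 2/123=0.0163, 30/123=0.2439
Proportions for Plethodon glutinosus (n=191): 53/191=0.2775, 37/191=0.1937, 3/191=0.0157, 29/191=0.1518, 26/191=0.1361, 3/191=0.0157, 13/191=0.0681, 5/191=0.0262, 22/191=0.1152
Σ|p₁ᵢ − p₂ᵢ| = 0.2694 + 0.2860 + 0.0076 + 0.0189 + 0.1280 + 0.0076 + 0.0112 + 0.0099 + 0.1287 = 0.8673
D = 1 − ½ × 0.8673 = 1 − 0.43365 = 0.56635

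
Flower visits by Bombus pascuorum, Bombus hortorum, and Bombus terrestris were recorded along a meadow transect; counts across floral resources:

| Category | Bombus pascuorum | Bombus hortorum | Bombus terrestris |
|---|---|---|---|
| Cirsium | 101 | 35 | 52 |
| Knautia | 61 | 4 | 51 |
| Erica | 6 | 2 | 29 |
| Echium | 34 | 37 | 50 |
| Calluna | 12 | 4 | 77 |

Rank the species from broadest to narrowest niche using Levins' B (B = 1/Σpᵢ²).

Proportions for Bombus pascuorum (n=214): 101/214=0.4720, 61/214=0.2850, 6/214=0.0280, 34/214=0.1589, 12/214=0.0561
Proportions for Bombus hortorum (n=82): 35/82=0.4268, 4/82=0.0488, 2/82=0.0244, 37/82=0.4512, 4/82=0.0488
Proportions for Bombus terrestris (n=259): 52/259=0.2008, 51/259=0.1969, 29/259=0.1120, 50/259=0.1931, 77/259=0.2973
Σp_pascᵢ² = 0.4720² + 0.2850² + 0.0280² + 0.1589² + 0.0561² = 0.222784 + 0.081225 + 0.000784 + 0.025249 + 0.003147 = 0.333189
B_pasc = 1 / 0.333189 = 3.0013
Σp_hortᵢ² = 0.4268² + 0.0488² + 0.0244² + 0.4512² + 0.0488² = 0.182158 + 0.002381 + 0.000595 + 0.203581 + 0.002381 = 0.391096
B_hort = 1 / 0.391096 = 2.5569
Σp_terrᵢ² = 0.2008² + 0.1969² + 0.1120² + 0.1931² + 0.2973² = 0.040321 + 0.038770 + 0.012544 + 0.037288 + 0.088387 = 0.217310
B_terr = 1 / 0.217310 = 4.6017
Ranking by B (broadest → narrowest): Bombus terrestris (4.60) > Bombus pascuorum (3.00) > Bombus hortorum (2.56)

Bombus terrestris > Bombus pascuorum > Bombus hortorum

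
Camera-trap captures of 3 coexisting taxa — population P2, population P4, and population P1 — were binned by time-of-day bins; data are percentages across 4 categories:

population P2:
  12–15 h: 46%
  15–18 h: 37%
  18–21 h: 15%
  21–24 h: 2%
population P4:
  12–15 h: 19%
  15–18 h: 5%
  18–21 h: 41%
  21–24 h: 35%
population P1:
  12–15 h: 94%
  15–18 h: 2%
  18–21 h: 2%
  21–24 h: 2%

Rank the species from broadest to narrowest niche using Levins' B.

population P4 > population P2 > population P1

Convert percentages to proportions (divide by 100).
Σp_P2ᵢ² = 0.46² + 0.37² + 0.15² + 0.02² = 0.2116 + 0.1369 + 0.0225 + 0.0004 = 0.3714
B_P2 = 1 / 0.3714 = 2.6925
Σp_P4ᵢ² = 0.19² + 0.05² + 0.41² + 0.35² = 0.0361 + 0.0025 + 0.1681 + 0.1225 = 0.3292
B_P4 = 1 / 0.3292 = 3.0377
Σp_P1ᵢ² = 0.94² + 0.02² + 0.02² + 0.02² = 0.8836 + 0.0004 + 0.0004 + 0.0004 = 0.8848
B_P1 = 1 / 0.8848 = 1.1302
Ranking by B (broadest → narrowest): population P4 (3.04) > population P2 (2.69) > population P1 (1.13)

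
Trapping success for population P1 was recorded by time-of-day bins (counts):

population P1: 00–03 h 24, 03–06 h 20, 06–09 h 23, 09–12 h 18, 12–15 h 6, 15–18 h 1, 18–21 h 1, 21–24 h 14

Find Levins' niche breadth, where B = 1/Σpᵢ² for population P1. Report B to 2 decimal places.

5.55

Proportions for population P1 (n=107): 24/107=0.2243, 20/107=0.1869, 23/107=0.2150, 18/107=0.1682, 6/107=0.0561, 1/107=0.0093, 1/107=0.0093, 14/107=0.1308
Σpᵢ² = 0.2243² + 0.1869² + 0.2150² + 0.1682² + 0.0561² + 0.0093² + 0.0093² + 0.1308² = 0.050310 + 0.034932 + 0.046225 + 0.028291 + 0.003147 + 0.000086 + 0.000086 + 0.017109 = 0.180186
B = 1 / 0.180186 = 5.5498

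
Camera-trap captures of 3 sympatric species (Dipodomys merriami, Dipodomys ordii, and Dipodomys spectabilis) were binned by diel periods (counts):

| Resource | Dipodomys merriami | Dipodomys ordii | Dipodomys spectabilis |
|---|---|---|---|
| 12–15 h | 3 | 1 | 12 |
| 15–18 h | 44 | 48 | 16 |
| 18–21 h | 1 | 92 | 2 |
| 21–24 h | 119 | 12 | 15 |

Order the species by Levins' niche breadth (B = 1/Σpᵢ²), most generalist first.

Proportions for Dipodomys merriami (n=167): 3/167=0.0180, 44/167=0.2635, 1/167=0.0060, 119/167=0.7126
Proportions for Dipodomys ordii (n=153): 1/153=0.0065, 48/153=0.3137, 92/153=0.6013, 12/153=0.0784
Proportions for Dipodomys spectabilis (n=45): 12/45=0.2667, 16/45=0.3556, 2/45=0.0444, 15/45=0.3333
Σp_merrᵢ² = 0.0180² + 0.2635² + 0.0060² + 0.7126² = 0.000324 + 0.069432 + 0.000036 + 0.507799 = 0.577591
B_merr = 1 / 0.577591 = 1.7313
Σp_ordiᵢ² = 0.0065² + 0.3137² + 0.6013² + 0.0784² = 0.000042 + 0.098408 + 0.361562 + 0.006147 = 0.466159
B_ordi = 1 / 0.466159 = 2.1452
Σp_specᵢ² = 0.2667² + 0.3556² + 0.0444² + 0.3333² = 0.071129 + 0.126451 + 0.001971 + 0.111089 = 0.310640
B_spec = 1 / 0.310640 = 3.2192
Ranking by B (broadest → narrowest): Dipodomys spectabilis (3.22) > Dipodomys ordii (2.15) > Dipodomys merriami (1.73)

Dipodomys spectabilis > Dipodomys ordii > Dipodomys merriami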